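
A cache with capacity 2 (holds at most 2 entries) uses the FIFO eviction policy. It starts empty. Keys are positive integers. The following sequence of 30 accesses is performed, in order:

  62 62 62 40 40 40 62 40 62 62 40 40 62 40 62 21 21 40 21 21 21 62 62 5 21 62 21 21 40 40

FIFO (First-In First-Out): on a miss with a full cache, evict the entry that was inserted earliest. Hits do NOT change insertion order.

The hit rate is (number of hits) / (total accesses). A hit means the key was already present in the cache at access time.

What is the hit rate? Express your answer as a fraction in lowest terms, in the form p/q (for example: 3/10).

Answer: 11/15

Derivation:
FIFO simulation (capacity=2):
  1. access 62: MISS. Cache (old->new): [62]
  2. access 62: HIT. Cache (old->new): [62]
  3. access 62: HIT. Cache (old->new): [62]
  4. access 40: MISS. Cache (old->new): [62 40]
  5. access 40: HIT. Cache (old->new): [62 40]
  6. access 40: HIT. Cache (old->new): [62 40]
  7. access 62: HIT. Cache (old->new): [62 40]
  8. access 40: HIT. Cache (old->new): [62 40]
  9. access 62: HIT. Cache (old->new): [62 40]
  10. access 62: HIT. Cache (old->new): [62 40]
  11. access 40: HIT. Cache (old->new): [62 40]
  12. access 40: HIT. Cache (old->new): [62 40]
  13. access 62: HIT. Cache (old->new): [62 40]
  14. access 40: HIT. Cache (old->new): [62 40]
  15. access 62: HIT. Cache (old->new): [62 40]
  16. access 21: MISS, evict 62. Cache (old->new): [40 21]
  17. access 21: HIT. Cache (old->new): [40 21]
  18. access 40: HIT. Cache (old->new): [40 21]
  19. access 21: HIT. Cache (old->new): [40 21]
  20. access 21: HIT. Cache (old->new): [40 21]
  21. access 21: HIT. Cache (old->new): [40 21]
  22. access 62: MISS, evict 40. Cache (old->new): [21 62]
  23. access 62: HIT. Cache (old->new): [21 62]
  24. access 5: MISS, evict 21. Cache (old->new): [62 5]
  25. access 21: MISS, evict 62. Cache (old->new): [5 21]
  26. access 62: MISS, evict 5. Cache (old->new): [21 62]
  27. access 21: HIT. Cache (old->new): [21 62]
  28. access 21: HIT. Cache (old->new): [21 62]
  29. access 40: MISS, evict 21. Cache (old->new): [62 40]
  30. access 40: HIT. Cache (old->new): [62 40]
Total: 22 hits, 8 misses, 6 evictions

Hit rate = 22/30 = 11/15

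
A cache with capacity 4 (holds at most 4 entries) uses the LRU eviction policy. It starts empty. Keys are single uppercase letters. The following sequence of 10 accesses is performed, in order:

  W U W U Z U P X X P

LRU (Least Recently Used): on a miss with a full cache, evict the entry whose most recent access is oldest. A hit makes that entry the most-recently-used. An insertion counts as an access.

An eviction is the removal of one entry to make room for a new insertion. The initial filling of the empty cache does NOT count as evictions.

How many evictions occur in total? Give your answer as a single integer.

LRU simulation (capacity=4):
  1. access W: MISS. Cache (LRU->MRU): [W]
  2. access U: MISS. Cache (LRU->MRU): [W U]
  3. access W: HIT. Cache (LRU->MRU): [U W]
  4. access U: HIT. Cache (LRU->MRU): [W U]
  5. access Z: MISS. Cache (LRU->MRU): [W U Z]
  6. access U: HIT. Cache (LRU->MRU): [W Z U]
  7. access P: MISS. Cache (LRU->MRU): [W Z U P]
  8. access X: MISS, evict W. Cache (LRU->MRU): [Z U P X]
  9. access X: HIT. Cache (LRU->MRU): [Z U P X]
  10. access P: HIT. Cache (LRU->MRU): [Z U X P]
Total: 5 hits, 5 misses, 1 evictions

Answer: 1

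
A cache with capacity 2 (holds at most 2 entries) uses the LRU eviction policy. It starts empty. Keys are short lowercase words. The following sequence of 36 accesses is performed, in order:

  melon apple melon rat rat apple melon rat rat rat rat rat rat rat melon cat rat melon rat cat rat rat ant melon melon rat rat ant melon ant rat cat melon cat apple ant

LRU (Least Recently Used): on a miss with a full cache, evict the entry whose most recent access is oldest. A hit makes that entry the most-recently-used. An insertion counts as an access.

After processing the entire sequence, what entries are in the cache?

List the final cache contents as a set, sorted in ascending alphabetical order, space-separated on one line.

Answer: ant apple

Derivation:
LRU simulation (capacity=2):
  1. access melon: MISS. Cache (LRU->MRU): [melon]
  2. access apple: MISS. Cache (LRU->MRU): [melon apple]
  3. access melon: HIT. Cache (LRU->MRU): [apple melon]
  4. access rat: MISS, evict apple. Cache (LRU->MRU): [melon rat]
  5. access rat: HIT. Cache (LRU->MRU): [melon rat]
  6. access apple: MISS, evict melon. Cache (LRU->MRU): [rat apple]
  7. access melon: MISS, evict rat. Cache (LRU->MRU): [apple melon]
  8. access rat: MISS, evict apple. Cache (LRU->MRU): [melon rat]
  9. access rat: HIT. Cache (LRU->MRU): [melon rat]
  10. access rat: HIT. Cache (LRU->MRU): [melon rat]
  11. access rat: HIT. Cache (LRU->MRU): [melon rat]
  12. access rat: HIT. Cache (LRU->MRU): [melon rat]
  13. access rat: HIT. Cache (LRU->MRU): [melon rat]
  14. access rat: HIT. Cache (LRU->MRU): [melon rat]
  15. access melon: HIT. Cache (LRU->MRU): [rat melon]
  16. access cat: MISS, evict rat. Cache (LRU->MRU): [melon cat]
  17. access rat: MISS, evict melon. Cache (LRU->MRU): [cat rat]
  18. access melon: MISS, evict cat. Cache (LRU->MRU): [rat melon]
  19. access rat: HIT. Cache (LRU->MRU): [melon rat]
  20. access cat: MISS, evict melon. Cache (LRU->MRU): [rat cat]
  21. access rat: HIT. Cache (LRU->MRU): [cat rat]
  22. access rat: HIT. Cache (LRU->MRU): [cat rat]
  23. access ant: MISS, evict cat. Cache (LRU->MRU): [rat ant]
  24. access melon: MISS, evict rat. Cache (LRU->MRU): [ant melon]
  25. access melon: HIT. Cache (LRU->MRU): [ant melon]
  26. access rat: MISS, evict ant. Cache (LRU->MRU): [melon rat]
  27. access rat: HIT. Cache (LRU->MRU): [melon rat]
  28. access ant: MISS, evict melon. Cache (LRU->MRU): [rat ant]
  29. access melon: MISS, evict rat. Cache (LRU->MRU): [ant melon]
  30. access ant: HIT. Cache (LRU->MRU): [melon ant]
  31. access rat: MISS, evict melon. Cache (LRU->MRU): [ant rat]
  32. access cat: MISS, evict ant. Cache (LRU->MRU): [rat cat]
  33. access melon: MISS, evict rat. Cache (LRU->MRU): [cat melon]
  34. access cat: HIT. Cache (LRU->MRU): [melon cat]
  35. access apple: MISS, evict melon. Cache (LRU->MRU): [cat apple]
  36. access ant: MISS, evict cat. Cache (LRU->MRU): [apple ant]
Total: 16 hits, 20 misses, 18 evictions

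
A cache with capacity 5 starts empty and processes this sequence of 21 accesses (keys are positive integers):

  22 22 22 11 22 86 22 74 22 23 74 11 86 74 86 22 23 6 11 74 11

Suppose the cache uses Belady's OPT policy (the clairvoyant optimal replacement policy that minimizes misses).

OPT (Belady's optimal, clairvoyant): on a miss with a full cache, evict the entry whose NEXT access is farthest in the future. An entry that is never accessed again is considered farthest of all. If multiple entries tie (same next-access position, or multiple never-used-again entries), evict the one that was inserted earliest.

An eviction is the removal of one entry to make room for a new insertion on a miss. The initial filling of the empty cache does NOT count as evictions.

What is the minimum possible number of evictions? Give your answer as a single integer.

Answer: 1

Derivation:
OPT (Belady) simulation (capacity=5):
  1. access 22: MISS. Cache: [22]
  2. access 22: HIT. Next use of 22: step 3. Cache: [22]
  3. access 22: HIT. Next use of 22: step 5. Cache: [22]
  4. access 11: MISS. Cache: [22 11]
  5. access 22: HIT. Next use of 22: step 7. Cache: [22 11]
  6. access 86: MISS. Cache: [22 11 86]
  7. access 22: HIT. Next use of 22: step 9. Cache: [22 11 86]
  8. access 74: MISS. Cache: [22 11 86 74]
  9. access 22: HIT. Next use of 22: step 16. Cache: [22 11 86 74]
  10. access 23: MISS. Cache: [22 11 86 74 23]
  11. access 74: HIT. Next use of 74: step 14. Cache: [22 11 86 74 23]
  12. access 11: HIT. Next use of 11: step 19. Cache: [22 11 86 74 23]
  13. access 86: HIT. Next use of 86: step 15. Cache: [22 11 86 74 23]
  14. access 74: HIT. Next use of 74: step 20. Cache: [22 11 86 74 23]
  15. access 86: HIT. Next use of 86: never. Cache: [22 11 86 74 23]
  16. access 22: HIT. Next use of 22: never. Cache: [22 11 86 74 23]
  17. access 23: HIT. Next use of 23: never. Cache: [22 11 86 74 23]
  18. access 6: MISS, evict 22 (next use: never). Cache: [11 86 74 23 6]
  19. access 11: HIT. Next use of 11: step 21. Cache: [11 86 74 23 6]
  20. access 74: HIT. Next use of 74: never. Cache: [11 86 74 23 6]
  21. access 11: HIT. Next use of 11: never. Cache: [11 86 74 23 6]
Total: 15 hits, 6 misses, 1 evictions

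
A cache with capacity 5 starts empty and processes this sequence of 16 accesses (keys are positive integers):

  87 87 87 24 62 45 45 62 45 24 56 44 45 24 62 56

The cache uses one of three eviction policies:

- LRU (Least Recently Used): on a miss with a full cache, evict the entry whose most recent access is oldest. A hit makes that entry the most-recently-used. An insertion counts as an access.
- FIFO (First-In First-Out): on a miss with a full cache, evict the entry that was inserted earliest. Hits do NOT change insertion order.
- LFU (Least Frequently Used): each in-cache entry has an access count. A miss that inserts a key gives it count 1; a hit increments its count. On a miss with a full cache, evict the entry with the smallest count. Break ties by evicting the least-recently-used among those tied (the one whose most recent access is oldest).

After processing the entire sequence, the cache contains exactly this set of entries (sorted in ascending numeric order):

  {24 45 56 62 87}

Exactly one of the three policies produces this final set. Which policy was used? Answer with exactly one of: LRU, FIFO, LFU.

Answer: LFU

Derivation:
Simulating under each policy and comparing final sets:
  LRU: final set = {24 44 45 56 62} -> differs
  FIFO: final set = {24 44 45 56 62} -> differs
  LFU: final set = {24 45 56 62 87} -> MATCHES target
Only LFU produces the target set.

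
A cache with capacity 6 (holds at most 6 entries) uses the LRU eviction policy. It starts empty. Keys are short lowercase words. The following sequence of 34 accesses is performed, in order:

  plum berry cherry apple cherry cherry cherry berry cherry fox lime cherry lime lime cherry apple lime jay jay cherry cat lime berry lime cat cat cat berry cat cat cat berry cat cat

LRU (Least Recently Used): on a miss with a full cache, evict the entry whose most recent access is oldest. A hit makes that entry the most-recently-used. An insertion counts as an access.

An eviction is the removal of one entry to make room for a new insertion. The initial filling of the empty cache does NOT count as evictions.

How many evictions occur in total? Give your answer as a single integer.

LRU simulation (capacity=6):
  1. access plum: MISS. Cache (LRU->MRU): [plum]
  2. access berry: MISS. Cache (LRU->MRU): [plum berry]
  3. access cherry: MISS. Cache (LRU->MRU): [plum berry cherry]
  4. access apple: MISS. Cache (LRU->MRU): [plum berry cherry apple]
  5. access cherry: HIT. Cache (LRU->MRU): [plum berry apple cherry]
  6. access cherry: HIT. Cache (LRU->MRU): [plum berry apple cherry]
  7. access cherry: HIT. Cache (LRU->MRU): [plum berry apple cherry]
  8. access berry: HIT. Cache (LRU->MRU): [plum apple cherry berry]
  9. access cherry: HIT. Cache (LRU->MRU): [plum apple berry cherry]
  10. access fox: MISS. Cache (LRU->MRU): [plum apple berry cherry fox]
  11. access lime: MISS. Cache (LRU->MRU): [plum apple berry cherry fox lime]
  12. access cherry: HIT. Cache (LRU->MRU): [plum apple berry fox lime cherry]
  13. access lime: HIT. Cache (LRU->MRU): [plum apple berry fox cherry lime]
  14. access lime: HIT. Cache (LRU->MRU): [plum apple berry fox cherry lime]
  15. access cherry: HIT. Cache (LRU->MRU): [plum apple berry fox lime cherry]
  16. access apple: HIT. Cache (LRU->MRU): [plum berry fox lime cherry apple]
  17. access lime: HIT. Cache (LRU->MRU): [plum berry fox cherry apple lime]
  18. access jay: MISS, evict plum. Cache (LRU->MRU): [berry fox cherry apple lime jay]
  19. access jay: HIT. Cache (LRU->MRU): [berry fox cherry apple lime jay]
  20. access cherry: HIT. Cache (LRU->MRU): [berry fox apple lime jay cherry]
  21. access cat: MISS, evict berry. Cache (LRU->MRU): [fox apple lime jay cherry cat]
  22. access lime: HIT. Cache (LRU->MRU): [fox apple jay cherry cat lime]
  23. access berry: MISS, evict fox. Cache (LRU->MRU): [apple jay cherry cat lime berry]
  24. access lime: HIT. Cache (LRU->MRU): [apple jay cherry cat berry lime]
  25. access cat: HIT. Cache (LRU->MRU): [apple jay cherry berry lime cat]
  26. access cat: HIT. Cache (LRU->MRU): [apple jay cherry berry lime cat]
  27. access cat: HIT. Cache (LRU->MRU): [apple jay cherry berry lime cat]
  28. access berry: HIT. Cache (LRU->MRU): [apple jay cherry lime cat berry]
  29. access cat: HIT. Cache (LRU->MRU): [apple jay cherry lime berry cat]
  30. access cat: HIT. Cache (LRU->MRU): [apple jay cherry lime berry cat]
  31. access cat: HIT. Cache (LRU->MRU): [apple jay cherry lime berry cat]
  32. access berry: HIT. Cache (LRU->MRU): [apple jay cherry lime cat berry]
  33. access cat: HIT. Cache (LRU->MRU): [apple jay cherry lime berry cat]
  34. access cat: HIT. Cache (LRU->MRU): [apple jay cherry lime berry cat]
Total: 25 hits, 9 misses, 3 evictions

Answer: 3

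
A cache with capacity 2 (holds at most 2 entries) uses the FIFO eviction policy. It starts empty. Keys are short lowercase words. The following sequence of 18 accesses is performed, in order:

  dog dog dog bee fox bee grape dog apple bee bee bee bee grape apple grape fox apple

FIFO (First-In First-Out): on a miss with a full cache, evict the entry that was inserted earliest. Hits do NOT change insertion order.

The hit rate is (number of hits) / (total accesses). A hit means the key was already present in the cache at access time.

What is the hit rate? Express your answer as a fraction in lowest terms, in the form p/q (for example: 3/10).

FIFO simulation (capacity=2):
  1. access dog: MISS. Cache (old->new): [dog]
  2. access dog: HIT. Cache (old->new): [dog]
  3. access dog: HIT. Cache (old->new): [dog]
  4. access bee: MISS. Cache (old->new): [dog bee]
  5. access fox: MISS, evict dog. Cache (old->new): [bee fox]
  6. access bee: HIT. Cache (old->new): [bee fox]
  7. access grape: MISS, evict bee. Cache (old->new): [fox grape]
  8. access dog: MISS, evict fox. Cache (old->new): [grape dog]
  9. access apple: MISS, evict grape. Cache (old->new): [dog apple]
  10. access bee: MISS, evict dog. Cache (old->new): [apple bee]
  11. access bee: HIT. Cache (old->new): [apple bee]
  12. access bee: HIT. Cache (old->new): [apple bee]
  13. access bee: HIT. Cache (old->new): [apple bee]
  14. access grape: MISS, evict apple. Cache (old->new): [bee grape]
  15. access apple: MISS, evict bee. Cache (old->new): [grape apple]
  16. access grape: HIT. Cache (old->new): [grape apple]
  17. access fox: MISS, evict grape. Cache (old->new): [apple fox]
  18. access apple: HIT. Cache (old->new): [apple fox]
Total: 8 hits, 10 misses, 8 evictions

Hit rate = 8/18 = 4/9

Answer: 4/9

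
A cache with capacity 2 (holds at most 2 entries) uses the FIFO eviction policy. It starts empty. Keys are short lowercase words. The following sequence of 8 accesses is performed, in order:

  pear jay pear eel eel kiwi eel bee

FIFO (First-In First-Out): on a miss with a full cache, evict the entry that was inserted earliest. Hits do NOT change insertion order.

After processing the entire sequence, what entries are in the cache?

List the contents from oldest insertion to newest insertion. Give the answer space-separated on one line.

FIFO simulation (capacity=2):
  1. access pear: MISS. Cache (old->new): [pear]
  2. access jay: MISS. Cache (old->new): [pear jay]
  3. access pear: HIT. Cache (old->new): [pear jay]
  4. access eel: MISS, evict pear. Cache (old->new): [jay eel]
  5. access eel: HIT. Cache (old->new): [jay eel]
  6. access kiwi: MISS, evict jay. Cache (old->new): [eel kiwi]
  7. access eel: HIT. Cache (old->new): [eel kiwi]
  8. access bee: MISS, evict eel. Cache (old->new): [kiwi bee]
Total: 3 hits, 5 misses, 3 evictions

Answer: kiwi bee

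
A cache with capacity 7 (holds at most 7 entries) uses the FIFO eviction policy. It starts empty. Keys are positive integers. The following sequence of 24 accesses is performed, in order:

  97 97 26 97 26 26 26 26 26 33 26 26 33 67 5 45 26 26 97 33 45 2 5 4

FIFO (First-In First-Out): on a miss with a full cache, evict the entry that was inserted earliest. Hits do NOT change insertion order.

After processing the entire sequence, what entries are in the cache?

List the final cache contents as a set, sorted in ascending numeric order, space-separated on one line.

Answer: 2 4 5 26 33 45 67

Derivation:
FIFO simulation (capacity=7):
  1. access 97: MISS. Cache (old->new): [97]
  2. access 97: HIT. Cache (old->new): [97]
  3. access 26: MISS. Cache (old->new): [97 26]
  4. access 97: HIT. Cache (old->new): [97 26]
  5. access 26: HIT. Cache (old->new): [97 26]
  6. access 26: HIT. Cache (old->new): [97 26]
  7. access 26: HIT. Cache (old->new): [97 26]
  8. access 26: HIT. Cache (old->new): [97 26]
  9. access 26: HIT. Cache (old->new): [97 26]
  10. access 33: MISS. Cache (old->new): [97 26 33]
  11. access 26: HIT. Cache (old->new): [97 26 33]
  12. access 26: HIT. Cache (old->new): [97 26 33]
  13. access 33: HIT. Cache (old->new): [97 26 33]
  14. access 67: MISS. Cache (old->new): [97 26 33 67]
  15. access 5: MISS. Cache (old->new): [97 26 33 67 5]
  16. access 45: MISS. Cache (old->new): [97 26 33 67 5 45]
  17. access 26: HIT. Cache (old->new): [97 26 33 67 5 45]
  18. access 26: HIT. Cache (old->new): [97 26 33 67 5 45]
  19. access 97: HIT. Cache (old->new): [97 26 33 67 5 45]
  20. access 33: HIT. Cache (old->new): [97 26 33 67 5 45]
  21. access 45: HIT. Cache (old->new): [97 26 33 67 5 45]
  22. access 2: MISS. Cache (old->new): [97 26 33 67 5 45 2]
  23. access 5: HIT. Cache (old->new): [97 26 33 67 5 45 2]
  24. access 4: MISS, evict 97. Cache (old->new): [26 33 67 5 45 2 4]
Total: 16 hits, 8 misses, 1 evictions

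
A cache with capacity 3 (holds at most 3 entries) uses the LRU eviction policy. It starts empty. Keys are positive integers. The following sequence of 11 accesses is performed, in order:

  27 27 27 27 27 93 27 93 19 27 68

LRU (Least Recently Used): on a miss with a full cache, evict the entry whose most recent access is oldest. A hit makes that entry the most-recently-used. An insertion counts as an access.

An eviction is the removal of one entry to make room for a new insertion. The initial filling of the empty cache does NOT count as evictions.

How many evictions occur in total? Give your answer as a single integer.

Answer: 1

Derivation:
LRU simulation (capacity=3):
  1. access 27: MISS. Cache (LRU->MRU): [27]
  2. access 27: HIT. Cache (LRU->MRU): [27]
  3. access 27: HIT. Cache (LRU->MRU): [27]
  4. access 27: HIT. Cache (LRU->MRU): [27]
  5. access 27: HIT. Cache (LRU->MRU): [27]
  6. access 93: MISS. Cache (LRU->MRU): [27 93]
  7. access 27: HIT. Cache (LRU->MRU): [93 27]
  8. access 93: HIT. Cache (LRU->MRU): [27 93]
  9. access 19: MISS. Cache (LRU->MRU): [27 93 19]
  10. access 27: HIT. Cache (LRU->MRU): [93 19 27]
  11. access 68: MISS, evict 93. Cache (LRU->MRU): [19 27 68]
Total: 7 hits, 4 misses, 1 evictions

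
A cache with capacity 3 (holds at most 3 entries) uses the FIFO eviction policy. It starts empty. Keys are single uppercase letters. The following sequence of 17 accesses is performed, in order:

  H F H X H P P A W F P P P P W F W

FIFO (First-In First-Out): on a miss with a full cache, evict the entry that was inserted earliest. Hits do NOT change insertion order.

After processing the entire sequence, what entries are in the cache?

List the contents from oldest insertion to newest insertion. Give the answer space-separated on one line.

Answer: W F P

Derivation:
FIFO simulation (capacity=3):
  1. access H: MISS. Cache (old->new): [H]
  2. access F: MISS. Cache (old->new): [H F]
  3. access H: HIT. Cache (old->new): [H F]
  4. access X: MISS. Cache (old->new): [H F X]
  5. access H: HIT. Cache (old->new): [H F X]
  6. access P: MISS, evict H. Cache (old->new): [F X P]
  7. access P: HIT. Cache (old->new): [F X P]
  8. access A: MISS, evict F. Cache (old->new): [X P A]
  9. access W: MISS, evict X. Cache (old->new): [P A W]
  10. access F: MISS, evict P. Cache (old->new): [A W F]
  11. access P: MISS, evict A. Cache (old->new): [W F P]
  12. access P: HIT. Cache (old->new): [W F P]
  13. access P: HIT. Cache (old->new): [W F P]
  14. access P: HIT. Cache (old->new): [W F P]
  15. access W: HIT. Cache (old->new): [W F P]
  16. access F: HIT. Cache (old->new): [W F P]
  17. access W: HIT. Cache (old->new): [W F P]
Total: 9 hits, 8 misses, 5 evictions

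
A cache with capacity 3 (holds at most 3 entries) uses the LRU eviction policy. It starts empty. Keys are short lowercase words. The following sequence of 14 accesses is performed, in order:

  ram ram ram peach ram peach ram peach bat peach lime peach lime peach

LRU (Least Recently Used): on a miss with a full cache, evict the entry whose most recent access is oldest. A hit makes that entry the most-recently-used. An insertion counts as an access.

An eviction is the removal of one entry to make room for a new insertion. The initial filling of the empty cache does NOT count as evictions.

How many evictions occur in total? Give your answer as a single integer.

LRU simulation (capacity=3):
  1. access ram: MISS. Cache (LRU->MRU): [ram]
  2. access ram: HIT. Cache (LRU->MRU): [ram]
  3. access ram: HIT. Cache (LRU->MRU): [ram]
  4. access peach: MISS. Cache (LRU->MRU): [ram peach]
  5. access ram: HIT. Cache (LRU->MRU): [peach ram]
  6. access peach: HIT. Cache (LRU->MRU): [ram peach]
  7. access ram: HIT. Cache (LRU->MRU): [peach ram]
  8. access peach: HIT. Cache (LRU->MRU): [ram peach]
  9. access bat: MISS. Cache (LRU->MRU): [ram peach bat]
  10. access peach: HIT. Cache (LRU->MRU): [ram bat peach]
  11. access lime: MISS, evict ram. Cache (LRU->MRU): [bat peach lime]
  12. access peach: HIT. Cache (LRU->MRU): [bat lime peach]
  13. access lime: HIT. Cache (LRU->MRU): [bat peach lime]
  14. access peach: HIT. Cache (LRU->MRU): [bat lime peach]
Total: 10 hits, 4 misses, 1 evictions

Answer: 1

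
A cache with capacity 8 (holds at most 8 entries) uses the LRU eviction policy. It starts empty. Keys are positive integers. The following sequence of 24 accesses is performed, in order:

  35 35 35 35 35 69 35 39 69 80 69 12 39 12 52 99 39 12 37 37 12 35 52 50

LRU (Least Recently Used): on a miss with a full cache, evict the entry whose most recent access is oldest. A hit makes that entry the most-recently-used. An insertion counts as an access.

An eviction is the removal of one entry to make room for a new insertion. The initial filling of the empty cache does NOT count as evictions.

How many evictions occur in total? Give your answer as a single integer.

Answer: 1

Derivation:
LRU simulation (capacity=8):
  1. access 35: MISS. Cache (LRU->MRU): [35]
  2. access 35: HIT. Cache (LRU->MRU): [35]
  3. access 35: HIT. Cache (LRU->MRU): [35]
  4. access 35: HIT. Cache (LRU->MRU): [35]
  5. access 35: HIT. Cache (LRU->MRU): [35]
  6. access 69: MISS. Cache (LRU->MRU): [35 69]
  7. access 35: HIT. Cache (LRU->MRU): [69 35]
  8. access 39: MISS. Cache (LRU->MRU): [69 35 39]
  9. access 69: HIT. Cache (LRU->MRU): [35 39 69]
  10. access 80: MISS. Cache (LRU->MRU): [35 39 69 80]
  11. access 69: HIT. Cache (LRU->MRU): [35 39 80 69]
  12. access 12: MISS. Cache (LRU->MRU): [35 39 80 69 12]
  13. access 39: HIT. Cache (LRU->MRU): [35 80 69 12 39]
  14. access 12: HIT. Cache (LRU->MRU): [35 80 69 39 12]
  15. access 52: MISS. Cache (LRU->MRU): [35 80 69 39 12 52]
  16. access 99: MISS. Cache (LRU->MRU): [35 80 69 39 12 52 99]
  17. access 39: HIT. Cache (LRU->MRU): [35 80 69 12 52 99 39]
  18. access 12: HIT. Cache (LRU->MRU): [35 80 69 52 99 39 12]
  19. access 37: MISS. Cache (LRU->MRU): [35 80 69 52 99 39 12 37]
  20. access 37: HIT. Cache (LRU->MRU): [35 80 69 52 99 39 12 37]
  21. access 12: HIT. Cache (LRU->MRU): [35 80 69 52 99 39 37 12]
  22. access 35: HIT. Cache (LRU->MRU): [80 69 52 99 39 37 12 35]
  23. access 52: HIT. Cache (LRU->MRU): [80 69 99 39 37 12 35 52]
  24. access 50: MISS, evict 80. Cache (LRU->MRU): [69 99 39 37 12 35 52 50]
Total: 15 hits, 9 misses, 1 evictions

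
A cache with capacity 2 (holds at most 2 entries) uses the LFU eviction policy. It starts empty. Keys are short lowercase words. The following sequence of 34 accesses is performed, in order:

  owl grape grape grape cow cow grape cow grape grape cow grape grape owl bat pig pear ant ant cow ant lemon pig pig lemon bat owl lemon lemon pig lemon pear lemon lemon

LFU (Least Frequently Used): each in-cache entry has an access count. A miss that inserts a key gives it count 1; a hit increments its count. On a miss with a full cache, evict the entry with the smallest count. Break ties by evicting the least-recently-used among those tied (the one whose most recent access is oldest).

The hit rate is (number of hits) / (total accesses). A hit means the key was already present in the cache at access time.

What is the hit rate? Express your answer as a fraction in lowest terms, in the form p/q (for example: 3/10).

LFU simulation (capacity=2):
  1. access owl: MISS. Cache: [owl(c=1)]
  2. access grape: MISS. Cache: [owl(c=1) grape(c=1)]
  3. access grape: HIT, count now 2. Cache: [owl(c=1) grape(c=2)]
  4. access grape: HIT, count now 3. Cache: [owl(c=1) grape(c=3)]
  5. access cow: MISS, evict owl(c=1). Cache: [cow(c=1) grape(c=3)]
  6. access cow: HIT, count now 2. Cache: [cow(c=2) grape(c=3)]
  7. access grape: HIT, count now 4. Cache: [cow(c=2) grape(c=4)]
  8. access cow: HIT, count now 3. Cache: [cow(c=3) grape(c=4)]
  9. access grape: HIT, count now 5. Cache: [cow(c=3) grape(c=5)]
  10. access grape: HIT, count now 6. Cache: [cow(c=3) grape(c=6)]
  11. access cow: HIT, count now 4. Cache: [cow(c=4) grape(c=6)]
  12. access grape: HIT, count now 7. Cache: [cow(c=4) grape(c=7)]
  13. access grape: HIT, count now 8. Cache: [cow(c=4) grape(c=8)]
  14. access owl: MISS, evict cow(c=4). Cache: [owl(c=1) grape(c=8)]
  15. access bat: MISS, evict owl(c=1). Cache: [bat(c=1) grape(c=8)]
  16. access pig: MISS, evict bat(c=1). Cache: [pig(c=1) grape(c=8)]
  17. access pear: MISS, evict pig(c=1). Cache: [pear(c=1) grape(c=8)]
  18. access ant: MISS, evict pear(c=1). Cache: [ant(c=1) grape(c=8)]
  19. access ant: HIT, count now 2. Cache: [ant(c=2) grape(c=8)]
  20. access cow: MISS, evict ant(c=2). Cache: [cow(c=1) grape(c=8)]
  21. access ant: MISS, evict cow(c=1). Cache: [ant(c=1) grape(c=8)]
  22. access lemon: MISS, evict ant(c=1). Cache: [lemon(c=1) grape(c=8)]
  23. access pig: MISS, evict lemon(c=1). Cache: [pig(c=1) grape(c=8)]
  24. access pig: HIT, count now 2. Cache: [pig(c=2) grape(c=8)]
  25. access lemon: MISS, evict pig(c=2). Cache: [lemon(c=1) grape(c=8)]
  26. access bat: MISS, evict lemon(c=1). Cache: [bat(c=1) grape(c=8)]
  27. access owl: MISS, evict bat(c=1). Cache: [owl(c=1) grape(c=8)]
  28. access lemon: MISS, evict owl(c=1). Cache: [lemon(c=1) grape(c=8)]
  29. access lemon: HIT, count now 2. Cache: [lemon(c=2) grape(c=8)]
  30. access pig: MISS, evict lemon(c=2). Cache: [pig(c=1) grape(c=8)]
  31. access lemon: MISS, evict pig(c=1). Cache: [lemon(c=1) grape(c=8)]
  32. access pear: MISS, evict lemon(c=1). Cache: [pear(c=1) grape(c=8)]
  33. access lemon: MISS, evict pear(c=1). Cache: [lemon(c=1) grape(c=8)]
  34. access lemon: HIT, count now 2. Cache: [lemon(c=2) grape(c=8)]
Total: 14 hits, 20 misses, 18 evictions

Hit rate = 14/34 = 7/17

Answer: 7/17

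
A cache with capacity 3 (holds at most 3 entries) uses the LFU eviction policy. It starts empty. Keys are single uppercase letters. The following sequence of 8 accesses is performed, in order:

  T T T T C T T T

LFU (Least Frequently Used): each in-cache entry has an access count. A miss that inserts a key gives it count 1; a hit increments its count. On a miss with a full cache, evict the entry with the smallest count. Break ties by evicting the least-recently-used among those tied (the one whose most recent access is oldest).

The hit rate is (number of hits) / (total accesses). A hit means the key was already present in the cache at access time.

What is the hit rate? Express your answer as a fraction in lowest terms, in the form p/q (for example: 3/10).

Answer: 3/4

Derivation:
LFU simulation (capacity=3):
  1. access T: MISS. Cache: [T(c=1)]
  2. access T: HIT, count now 2. Cache: [T(c=2)]
  3. access T: HIT, count now 3. Cache: [T(c=3)]
  4. access T: HIT, count now 4. Cache: [T(c=4)]
  5. access C: MISS. Cache: [C(c=1) T(c=4)]
  6. access T: HIT, count now 5. Cache: [C(c=1) T(c=5)]
  7. access T: HIT, count now 6. Cache: [C(c=1) T(c=6)]
  8. access T: HIT, count now 7. Cache: [C(c=1) T(c=7)]
Total: 6 hits, 2 misses, 0 evictions

Hit rate = 6/8 = 3/4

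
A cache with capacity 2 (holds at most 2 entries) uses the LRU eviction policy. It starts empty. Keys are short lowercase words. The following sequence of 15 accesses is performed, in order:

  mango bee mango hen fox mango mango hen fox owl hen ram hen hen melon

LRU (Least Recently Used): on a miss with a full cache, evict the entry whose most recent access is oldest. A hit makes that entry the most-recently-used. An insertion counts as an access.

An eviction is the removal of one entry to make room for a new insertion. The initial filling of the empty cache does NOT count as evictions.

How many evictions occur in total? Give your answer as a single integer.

Answer: 9

Derivation:
LRU simulation (capacity=2):
  1. access mango: MISS. Cache (LRU->MRU): [mango]
  2. access bee: MISS. Cache (LRU->MRU): [mango bee]
  3. access mango: HIT. Cache (LRU->MRU): [bee mango]
  4. access hen: MISS, evict bee. Cache (LRU->MRU): [mango hen]
  5. access fox: MISS, evict mango. Cache (LRU->MRU): [hen fox]
  6. access mango: MISS, evict hen. Cache (LRU->MRU): [fox mango]
  7. access mango: HIT. Cache (LRU->MRU): [fox mango]
  8. access hen: MISS, evict fox. Cache (LRU->MRU): [mango hen]
  9. access fox: MISS, evict mango. Cache (LRU->MRU): [hen fox]
  10. access owl: MISS, evict hen. Cache (LRU->MRU): [fox owl]
  11. access hen: MISS, evict fox. Cache (LRU->MRU): [owl hen]
  12. access ram: MISS, evict owl. Cache (LRU->MRU): [hen ram]
  13. access hen: HIT. Cache (LRU->MRU): [ram hen]
  14. access hen: HIT. Cache (LRU->MRU): [ram hen]
  15. access melon: MISS, evict ram. Cache (LRU->MRU): [hen melon]
Total: 4 hits, 11 misses, 9 evictions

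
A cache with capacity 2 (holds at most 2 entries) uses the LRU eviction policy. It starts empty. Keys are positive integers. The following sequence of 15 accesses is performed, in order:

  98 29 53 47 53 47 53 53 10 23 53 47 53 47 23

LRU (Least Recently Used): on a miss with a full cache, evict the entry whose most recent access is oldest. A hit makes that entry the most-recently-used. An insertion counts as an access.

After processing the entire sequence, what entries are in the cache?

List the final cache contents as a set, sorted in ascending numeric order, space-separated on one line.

Answer: 23 47

Derivation:
LRU simulation (capacity=2):
  1. access 98: MISS. Cache (LRU->MRU): [98]
  2. access 29: MISS. Cache (LRU->MRU): [98 29]
  3. access 53: MISS, evict 98. Cache (LRU->MRU): [29 53]
  4. access 47: MISS, evict 29. Cache (LRU->MRU): [53 47]
  5. access 53: HIT. Cache (LRU->MRU): [47 53]
  6. access 47: HIT. Cache (LRU->MRU): [53 47]
  7. access 53: HIT. Cache (LRU->MRU): [47 53]
  8. access 53: HIT. Cache (LRU->MRU): [47 53]
  9. access 10: MISS, evict 47. Cache (LRU->MRU): [53 10]
  10. access 23: MISS, evict 53. Cache (LRU->MRU): [10 23]
  11. access 53: MISS, evict 10. Cache (LRU->MRU): [23 53]
  12. access 47: MISS, evict 23. Cache (LRU->MRU): [53 47]
  13. access 53: HIT. Cache (LRU->MRU): [47 53]
  14. access 47: HIT. Cache (LRU->MRU): [53 47]
  15. access 23: MISS, evict 53. Cache (LRU->MRU): [47 23]
Total: 6 hits, 9 misses, 7 evictions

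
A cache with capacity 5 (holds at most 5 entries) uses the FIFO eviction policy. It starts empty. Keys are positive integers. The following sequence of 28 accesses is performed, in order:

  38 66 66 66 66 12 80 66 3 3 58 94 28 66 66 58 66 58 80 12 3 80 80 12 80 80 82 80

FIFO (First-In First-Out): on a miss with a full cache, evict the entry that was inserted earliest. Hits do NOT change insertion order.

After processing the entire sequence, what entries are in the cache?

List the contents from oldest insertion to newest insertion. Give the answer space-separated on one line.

Answer: 66 80 12 3 82

Derivation:
FIFO simulation (capacity=5):
  1. access 38: MISS. Cache (old->new): [38]
  2. access 66: MISS. Cache (old->new): [38 66]
  3. access 66: HIT. Cache (old->new): [38 66]
  4. access 66: HIT. Cache (old->new): [38 66]
  5. access 66: HIT. Cache (old->new): [38 66]
  6. access 12: MISS. Cache (old->new): [38 66 12]
  7. access 80: MISS. Cache (old->new): [38 66 12 80]
  8. access 66: HIT. Cache (old->new): [38 66 12 80]
  9. access 3: MISS. Cache (old->new): [38 66 12 80 3]
  10. access 3: HIT. Cache (old->new): [38 66 12 80 3]
  11. access 58: MISS, evict 38. Cache (old->new): [66 12 80 3 58]
  12. access 94: MISS, evict 66. Cache (old->new): [12 80 3 58 94]
  13. access 28: MISS, evict 12. Cache (old->new): [80 3 58 94 28]
  14. access 66: MISS, evict 80. Cache (old->new): [3 58 94 28 66]
  15. access 66: HIT. Cache (old->new): [3 58 94 28 66]
  16. access 58: HIT. Cache (old->new): [3 58 94 28 66]
  17. access 66: HIT. Cache (old->new): [3 58 94 28 66]
  18. access 58: HIT. Cache (old->new): [3 58 94 28 66]
  19. access 80: MISS, evict 3. Cache (old->new): [58 94 28 66 80]
  20. access 12: MISS, evict 58. Cache (old->new): [94 28 66 80 12]
  21. access 3: MISS, evict 94. Cache (old->new): [28 66 80 12 3]
  22. access 80: HIT. Cache (old->new): [28 66 80 12 3]
  23. access 80: HIT. Cache (old->new): [28 66 80 12 3]
  24. access 12: HIT. Cache (old->new): [28 66 80 12 3]
  25. access 80: HIT. Cache (old->new): [28 66 80 12 3]
  26. access 80: HIT. Cache (old->new): [28 66 80 12 3]
  27. access 82: MISS, evict 28. Cache (old->new): [66 80 12 3 82]
  28. access 80: HIT. Cache (old->new): [66 80 12 3 82]
Total: 15 hits, 13 misses, 8 evictions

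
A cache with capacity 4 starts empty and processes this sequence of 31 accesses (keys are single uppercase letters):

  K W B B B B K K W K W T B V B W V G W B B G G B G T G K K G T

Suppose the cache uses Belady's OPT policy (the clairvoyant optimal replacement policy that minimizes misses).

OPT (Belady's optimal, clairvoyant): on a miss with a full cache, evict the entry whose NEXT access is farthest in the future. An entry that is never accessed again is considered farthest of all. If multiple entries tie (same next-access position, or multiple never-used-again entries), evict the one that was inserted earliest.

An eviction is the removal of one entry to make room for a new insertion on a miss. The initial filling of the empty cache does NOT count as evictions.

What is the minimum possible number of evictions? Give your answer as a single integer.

Answer: 3

Derivation:
OPT (Belady) simulation (capacity=4):
  1. access K: MISS. Cache: [K]
  2. access W: MISS. Cache: [K W]
  3. access B: MISS. Cache: [K W B]
  4. access B: HIT. Next use of B: step 5. Cache: [K W B]
  5. access B: HIT. Next use of B: step 6. Cache: [K W B]
  6. access B: HIT. Next use of B: step 13. Cache: [K W B]
  7. access K: HIT. Next use of K: step 8. Cache: [K W B]
  8. access K: HIT. Next use of K: step 10. Cache: [K W B]
  9. access W: HIT. Next use of W: step 11. Cache: [K W B]
  10. access K: HIT. Next use of K: step 28. Cache: [K W B]
  11. access W: HIT. Next use of W: step 16. Cache: [K W B]
  12. access T: MISS. Cache: [K W B T]
  13. access B: HIT. Next use of B: step 15. Cache: [K W B T]
  14. access V: MISS, evict K (next use: step 28). Cache: [W B T V]
  15. access B: HIT. Next use of B: step 20. Cache: [W B T V]
  16. access W: HIT. Next use of W: step 19. Cache: [W B T V]
  17. access V: HIT. Next use of V: never. Cache: [W B T V]
  18. access G: MISS, evict V (next use: never). Cache: [W B T G]
  19. access W: HIT. Next use of W: never. Cache: [W B T G]
  20. access B: HIT. Next use of B: step 21. Cache: [W B T G]
  21. access B: HIT. Next use of B: step 24. Cache: [W B T G]
  22. access G: HIT. Next use of G: step 23. Cache: [W B T G]
  23. access G: HIT. Next use of G: step 25. Cache: [W B T G]
  24. access B: HIT. Next use of B: never. Cache: [W B T G]
  25. access G: HIT. Next use of G: step 27. Cache: [W B T G]
  26. access T: HIT. Next use of T: step 31. Cache: [W B T G]
  27. access G: HIT. Next use of G: step 30. Cache: [W B T G]
  28. access K: MISS, evict W (next use: never). Cache: [B T G K]
  29. access K: HIT. Next use of K: never. Cache: [B T G K]
  30. access G: HIT. Next use of G: never. Cache: [B T G K]
  31. access T: HIT. Next use of T: never. Cache: [B T G K]
Total: 24 hits, 7 misses, 3 evictions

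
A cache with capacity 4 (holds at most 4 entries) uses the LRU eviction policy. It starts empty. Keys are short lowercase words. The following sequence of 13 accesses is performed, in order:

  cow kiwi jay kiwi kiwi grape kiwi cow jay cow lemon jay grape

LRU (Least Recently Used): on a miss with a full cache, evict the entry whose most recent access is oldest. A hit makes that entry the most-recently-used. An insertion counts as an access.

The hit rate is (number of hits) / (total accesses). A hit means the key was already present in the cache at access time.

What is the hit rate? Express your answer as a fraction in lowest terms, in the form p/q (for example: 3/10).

LRU simulation (capacity=4):
  1. access cow: MISS. Cache (LRU->MRU): [cow]
  2. access kiwi: MISS. Cache (LRU->MRU): [cow kiwi]
  3. access jay: MISS. Cache (LRU->MRU): [cow kiwi jay]
  4. access kiwi: HIT. Cache (LRU->MRU): [cow jay kiwi]
  5. access kiwi: HIT. Cache (LRU->MRU): [cow jay kiwi]
  6. access grape: MISS. Cache (LRU->MRU): [cow jay kiwi grape]
  7. access kiwi: HIT. Cache (LRU->MRU): [cow jay grape kiwi]
  8. access cow: HIT. Cache (LRU->MRU): [jay grape kiwi cow]
  9. access jay: HIT. Cache (LRU->MRU): [grape kiwi cow jay]
  10. access cow: HIT. Cache (LRU->MRU): [grape kiwi jay cow]
  11. access lemon: MISS, evict grape. Cache (LRU->MRU): [kiwi jay cow lemon]
  12. access jay: HIT. Cache (LRU->MRU): [kiwi cow lemon jay]
  13. access grape: MISS, evict kiwi. Cache (LRU->MRU): [cow lemon jay grape]
Total: 7 hits, 6 misses, 2 evictions

Hit rate = 7/13

Answer: 7/13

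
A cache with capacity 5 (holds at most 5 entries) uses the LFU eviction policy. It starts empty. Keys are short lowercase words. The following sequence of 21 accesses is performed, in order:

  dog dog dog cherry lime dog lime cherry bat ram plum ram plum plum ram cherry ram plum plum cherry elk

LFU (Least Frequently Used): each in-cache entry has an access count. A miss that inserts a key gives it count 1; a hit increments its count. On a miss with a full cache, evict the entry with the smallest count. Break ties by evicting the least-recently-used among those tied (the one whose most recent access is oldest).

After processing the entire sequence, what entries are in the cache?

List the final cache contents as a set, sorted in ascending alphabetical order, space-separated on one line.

LFU simulation (capacity=5):
  1. access dog: MISS. Cache: [dog(c=1)]
  2. access dog: HIT, count now 2. Cache: [dog(c=2)]
  3. access dog: HIT, count now 3. Cache: [dog(c=3)]
  4. access cherry: MISS. Cache: [cherry(c=1) dog(c=3)]
  5. access lime: MISS. Cache: [cherry(c=1) lime(c=1) dog(c=3)]
  6. access dog: HIT, count now 4. Cache: [cherry(c=1) lime(c=1) dog(c=4)]
  7. access lime: HIT, count now 2. Cache: [cherry(c=1) lime(c=2) dog(c=4)]
  8. access cherry: HIT, count now 2. Cache: [lime(c=2) cherry(c=2) dog(c=4)]
  9. access bat: MISS. Cache: [bat(c=1) lime(c=2) cherry(c=2) dog(c=4)]
  10. access ram: MISS. Cache: [bat(c=1) ram(c=1) lime(c=2) cherry(c=2) dog(c=4)]
  11. access plum: MISS, evict bat(c=1). Cache: [ram(c=1) plum(c=1) lime(c=2) cherry(c=2) dog(c=4)]
  12. access ram: HIT, count now 2. Cache: [plum(c=1) lime(c=2) cherry(c=2) ram(c=2) dog(c=4)]
  13. access plum: HIT, count now 2. Cache: [lime(c=2) cherry(c=2) ram(c=2) plum(c=2) dog(c=4)]
  14. access plum: HIT, count now 3. Cache: [lime(c=2) cherry(c=2) ram(c=2) plum(c=3) dog(c=4)]
  15. access ram: HIT, count now 3. Cache: [lime(c=2) cherry(c=2) plum(c=3) ram(c=3) dog(c=4)]
  16. access cherry: HIT, count now 3. Cache: [lime(c=2) plum(c=3) ram(c=3) cherry(c=3) dog(c=4)]
  17. access ram: HIT, count now 4. Cache: [lime(c=2) plum(c=3) cherry(c=3) dog(c=4) ram(c=4)]
  18. access plum: HIT, count now 4. Cache: [lime(c=2) cherry(c=3) dog(c=4) ram(c=4) plum(c=4)]
  19. access plum: HIT, count now 5. Cache: [lime(c=2) cherry(c=3) dog(c=4) ram(c=4) plum(c=5)]
  20. access cherry: HIT, count now 4. Cache: [lime(c=2) dog(c=4) ram(c=4) cherry(c=4) plum(c=5)]
  21. access elk: MISS, evict lime(c=2). Cache: [elk(c=1) dog(c=4) ram(c=4) cherry(c=4) plum(c=5)]
Total: 14 hits, 7 misses, 2 evictions

Answer: cherry dog elk plum ram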